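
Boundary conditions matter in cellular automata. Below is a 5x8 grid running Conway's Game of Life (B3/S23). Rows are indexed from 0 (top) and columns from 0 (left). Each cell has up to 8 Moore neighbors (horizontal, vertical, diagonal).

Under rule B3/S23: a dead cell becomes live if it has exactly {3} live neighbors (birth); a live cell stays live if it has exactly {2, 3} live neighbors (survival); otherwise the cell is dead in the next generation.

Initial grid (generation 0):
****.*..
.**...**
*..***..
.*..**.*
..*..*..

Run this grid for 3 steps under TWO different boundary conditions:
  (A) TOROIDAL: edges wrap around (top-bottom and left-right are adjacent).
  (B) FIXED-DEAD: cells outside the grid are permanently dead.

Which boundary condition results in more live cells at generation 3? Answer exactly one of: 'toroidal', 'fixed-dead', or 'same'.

Answer: fixed-dead

Derivation:
Under TOROIDAL boundary, generation 3:
.**.....
..**.*..
...*....
........
..**.*.*
Population = 10

Under FIXED-DEAD boundary, generation 3:
........
........
.*..*..*
.*.****.
..**.**.
Population = 12

Comparison: toroidal=10, fixed-dead=12 -> fixed-dead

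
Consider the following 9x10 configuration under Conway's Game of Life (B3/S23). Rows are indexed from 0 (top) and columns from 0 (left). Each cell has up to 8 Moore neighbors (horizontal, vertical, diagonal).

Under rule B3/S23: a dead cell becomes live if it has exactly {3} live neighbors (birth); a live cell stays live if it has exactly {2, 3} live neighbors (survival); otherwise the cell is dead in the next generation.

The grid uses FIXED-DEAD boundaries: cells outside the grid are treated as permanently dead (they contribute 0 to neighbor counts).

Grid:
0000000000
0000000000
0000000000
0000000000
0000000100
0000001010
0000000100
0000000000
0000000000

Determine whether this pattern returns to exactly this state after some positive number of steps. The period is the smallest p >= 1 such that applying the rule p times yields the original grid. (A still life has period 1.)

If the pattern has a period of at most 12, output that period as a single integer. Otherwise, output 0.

Answer: 1

Derivation:
Simulating and comparing each generation to the original:
Gen 0 (original, given above): 4 live cells
Gen 1: 4 live cells, MATCHES original -> period = 1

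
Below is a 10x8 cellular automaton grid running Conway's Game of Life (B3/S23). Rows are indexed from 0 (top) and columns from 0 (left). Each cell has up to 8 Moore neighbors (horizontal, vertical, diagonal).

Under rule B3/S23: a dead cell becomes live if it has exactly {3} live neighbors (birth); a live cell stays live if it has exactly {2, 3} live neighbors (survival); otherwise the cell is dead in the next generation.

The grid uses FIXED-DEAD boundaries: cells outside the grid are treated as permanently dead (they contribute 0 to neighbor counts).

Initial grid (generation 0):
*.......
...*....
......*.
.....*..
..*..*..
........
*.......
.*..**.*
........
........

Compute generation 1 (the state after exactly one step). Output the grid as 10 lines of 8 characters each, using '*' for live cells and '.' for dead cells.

Answer: ........
........
........
.....**.
........
........
........
........
........
........

Derivation:
Simulating step by step:
Generation 0 (given above): 11 live cells
Generation 1: 2 live cells
(generation 1 grid is the final answer)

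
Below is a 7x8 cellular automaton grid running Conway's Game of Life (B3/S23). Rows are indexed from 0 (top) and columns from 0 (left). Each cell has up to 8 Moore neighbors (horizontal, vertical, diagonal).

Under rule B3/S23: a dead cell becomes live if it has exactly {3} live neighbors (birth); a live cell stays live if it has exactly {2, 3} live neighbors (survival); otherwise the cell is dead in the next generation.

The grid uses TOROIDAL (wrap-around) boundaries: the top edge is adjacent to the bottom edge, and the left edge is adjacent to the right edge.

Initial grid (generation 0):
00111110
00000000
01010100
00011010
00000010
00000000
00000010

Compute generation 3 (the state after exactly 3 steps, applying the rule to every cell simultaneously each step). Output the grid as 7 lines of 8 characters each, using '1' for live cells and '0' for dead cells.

Simulating step by step:
Generation 0 (given above): 13 live cells
Generation 1: 16 live cells
00011110
00000010
00110100
00111010
00000100
00000000
00011010
Generation 2: 17 live cells
00010011
00100010
00100110
00100010
00011100
00001100
00010010
Generation 3: 21 live cells
(generation 3 grid is the final answer)

Answer: 00110111
00110000
01110111
00100010
00010010
00000010
00010011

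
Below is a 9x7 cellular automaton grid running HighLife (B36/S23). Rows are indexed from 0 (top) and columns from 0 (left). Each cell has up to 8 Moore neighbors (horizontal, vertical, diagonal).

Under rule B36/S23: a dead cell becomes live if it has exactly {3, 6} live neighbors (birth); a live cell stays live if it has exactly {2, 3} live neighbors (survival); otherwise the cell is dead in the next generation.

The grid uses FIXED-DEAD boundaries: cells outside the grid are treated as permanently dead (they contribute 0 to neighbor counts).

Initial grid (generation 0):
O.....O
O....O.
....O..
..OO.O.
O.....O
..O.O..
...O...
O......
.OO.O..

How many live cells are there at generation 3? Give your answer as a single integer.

Answer: 11

Derivation:
Simulating step by step:
Generation 0 (given above): 17 live cells
Generation 1: 17 live cells
.......
.....O.
...OOO.
...OOO.
.OO.OO.
...O...
...O...
.OOO...
.O.....
Generation 2: 12 live cells
.......
.....O.
...O..O
......O
..O..O.
...O...
...OO..
.O.O...
.O.....
Generation 3: 11 live cells
.......
.......
.....OO
.....OO
.......
..OO...
...OO..
...OO..
..O....
Population at generation 3: 11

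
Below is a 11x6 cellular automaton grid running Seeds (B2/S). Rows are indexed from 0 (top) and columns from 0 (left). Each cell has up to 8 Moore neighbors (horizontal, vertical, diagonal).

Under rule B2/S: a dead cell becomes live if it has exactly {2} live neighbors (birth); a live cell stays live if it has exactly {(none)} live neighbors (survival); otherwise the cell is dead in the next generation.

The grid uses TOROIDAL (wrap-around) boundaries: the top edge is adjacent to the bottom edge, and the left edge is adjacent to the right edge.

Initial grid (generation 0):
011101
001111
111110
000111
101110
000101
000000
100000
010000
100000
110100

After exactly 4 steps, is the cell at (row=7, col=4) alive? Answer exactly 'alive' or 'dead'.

Answer: alive

Derivation:
Simulating step by step:
Generation 0 (given above): 28 live cells
Generation 1: 9 live cells
000000
000000
000000
000000
010000
110000
100011
010000
000001
000001
000000
Generation 2: 7 live cells
000000
000000
000000
000000
001000
001010
001000
000000
000010
100010
000000
Generation 3: 6 live cells
000000
000000
000000
000000
010000
000000
010000
000100
000100
000100
000001
Generation 4: 7 live cells
000000
000000
000000
000000
000000
111000
001000
000010
000000
001000
000010

Cell (7,4) at generation 4: 1 -> alive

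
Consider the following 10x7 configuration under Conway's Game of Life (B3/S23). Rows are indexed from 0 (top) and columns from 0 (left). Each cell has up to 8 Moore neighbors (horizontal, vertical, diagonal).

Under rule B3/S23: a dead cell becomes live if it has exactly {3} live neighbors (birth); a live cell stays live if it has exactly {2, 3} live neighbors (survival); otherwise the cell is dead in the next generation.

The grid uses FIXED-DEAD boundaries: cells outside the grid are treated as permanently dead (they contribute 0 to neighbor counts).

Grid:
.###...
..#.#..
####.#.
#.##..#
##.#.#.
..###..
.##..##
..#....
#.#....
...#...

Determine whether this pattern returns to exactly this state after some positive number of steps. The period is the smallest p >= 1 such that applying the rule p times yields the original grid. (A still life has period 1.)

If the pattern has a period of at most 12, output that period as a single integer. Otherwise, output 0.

Answer: 0

Derivation:
Simulating and comparing each generation to the original:
Gen 0 (original, given above): 29 live cells
Gen 1: 21 live cells, differs from original
Gen 2: 26 live cells, differs from original
Gen 3: 15 live cells, differs from original
Gen 4: 11 live cells, differs from original
Gen 5: 8 live cells, differs from original
Gen 6: 9 live cells, differs from original
Gen 7: 8 live cells, differs from original
Gen 8: 7 live cells, differs from original
Gen 9: 6 live cells, differs from original
Gen 10: 4 live cells, differs from original
Gen 11: 4 live cells, differs from original
Gen 12: 4 live cells, differs from original
No period found within 12 steps.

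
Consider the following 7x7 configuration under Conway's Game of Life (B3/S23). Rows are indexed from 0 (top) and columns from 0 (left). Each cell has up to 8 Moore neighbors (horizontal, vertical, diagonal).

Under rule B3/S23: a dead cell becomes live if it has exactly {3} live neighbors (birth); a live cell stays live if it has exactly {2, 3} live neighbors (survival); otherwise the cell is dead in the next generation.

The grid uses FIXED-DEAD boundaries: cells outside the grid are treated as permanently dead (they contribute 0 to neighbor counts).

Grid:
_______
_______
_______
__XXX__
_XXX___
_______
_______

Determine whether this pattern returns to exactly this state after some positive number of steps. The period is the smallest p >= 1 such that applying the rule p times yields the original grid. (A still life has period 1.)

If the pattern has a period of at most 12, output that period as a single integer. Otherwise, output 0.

Simulating and comparing each generation to the original:
Gen 0 (original, given above): 6 live cells
Gen 1: 6 live cells, differs from original
Gen 2: 6 live cells, MATCHES original -> period = 2

Answer: 2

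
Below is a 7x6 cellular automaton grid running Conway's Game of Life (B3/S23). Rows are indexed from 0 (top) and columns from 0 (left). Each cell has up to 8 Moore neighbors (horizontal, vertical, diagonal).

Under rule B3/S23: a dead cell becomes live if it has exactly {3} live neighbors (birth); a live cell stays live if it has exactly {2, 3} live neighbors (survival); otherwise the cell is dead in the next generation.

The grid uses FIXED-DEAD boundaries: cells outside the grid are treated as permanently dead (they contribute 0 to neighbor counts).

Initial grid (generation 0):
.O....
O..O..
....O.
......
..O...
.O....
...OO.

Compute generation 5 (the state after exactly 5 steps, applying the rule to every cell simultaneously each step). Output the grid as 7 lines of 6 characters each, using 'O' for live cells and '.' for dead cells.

Simulating step by step:
Generation 0 (given above): 8 live cells
Generation 1: 2 live cells
......
......
......
......
......
..OO..
......
Generation 2: 0 live cells
......
......
......
......
......
......
......
Generation 3: 0 live cells
......
......
......
......
......
......
......
Generation 4: 0 live cells
......
......
......
......
......
......
......
Generation 5: 0 live cells
(generation 5 grid is the final answer)

Answer: ......
......
......
......
......
......
......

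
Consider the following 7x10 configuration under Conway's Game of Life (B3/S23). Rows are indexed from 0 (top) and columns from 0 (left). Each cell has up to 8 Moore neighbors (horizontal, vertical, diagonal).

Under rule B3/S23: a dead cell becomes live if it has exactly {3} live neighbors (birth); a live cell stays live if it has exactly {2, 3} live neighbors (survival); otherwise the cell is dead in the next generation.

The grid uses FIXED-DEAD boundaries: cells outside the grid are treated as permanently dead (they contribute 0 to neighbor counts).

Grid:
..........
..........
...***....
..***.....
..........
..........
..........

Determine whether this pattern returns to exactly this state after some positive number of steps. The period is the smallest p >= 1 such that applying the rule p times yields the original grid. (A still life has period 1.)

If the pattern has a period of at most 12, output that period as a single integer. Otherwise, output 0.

Simulating and comparing each generation to the original:
Gen 0 (original, given above): 6 live cells
Gen 1: 6 live cells, differs from original
Gen 2: 6 live cells, MATCHES original -> period = 2

Answer: 2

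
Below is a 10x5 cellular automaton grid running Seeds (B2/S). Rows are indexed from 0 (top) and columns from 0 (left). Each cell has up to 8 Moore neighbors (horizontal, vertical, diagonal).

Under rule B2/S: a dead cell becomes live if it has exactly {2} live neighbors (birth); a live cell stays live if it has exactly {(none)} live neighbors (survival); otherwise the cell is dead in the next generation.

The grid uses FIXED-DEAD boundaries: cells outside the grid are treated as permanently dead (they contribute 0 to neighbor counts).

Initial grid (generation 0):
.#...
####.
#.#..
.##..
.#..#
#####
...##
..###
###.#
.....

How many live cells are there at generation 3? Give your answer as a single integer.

Simulating step by step:
Generation 0 (given above): 25 live cells
Generation 1: 6 live cells
...#.
.....
.....
.....
.....
.....
#....
#....
.....
#.##.
Generation 2: 6 live cells
.....
.....
.....
.....
.....
.....
.#...
.#...
#.##.
.#...
Generation 3: 5 live cells
.....
.....
.....
.....
.....
.....
#.#..
...#.
.....
#..#.
Population at generation 3: 5

Answer: 5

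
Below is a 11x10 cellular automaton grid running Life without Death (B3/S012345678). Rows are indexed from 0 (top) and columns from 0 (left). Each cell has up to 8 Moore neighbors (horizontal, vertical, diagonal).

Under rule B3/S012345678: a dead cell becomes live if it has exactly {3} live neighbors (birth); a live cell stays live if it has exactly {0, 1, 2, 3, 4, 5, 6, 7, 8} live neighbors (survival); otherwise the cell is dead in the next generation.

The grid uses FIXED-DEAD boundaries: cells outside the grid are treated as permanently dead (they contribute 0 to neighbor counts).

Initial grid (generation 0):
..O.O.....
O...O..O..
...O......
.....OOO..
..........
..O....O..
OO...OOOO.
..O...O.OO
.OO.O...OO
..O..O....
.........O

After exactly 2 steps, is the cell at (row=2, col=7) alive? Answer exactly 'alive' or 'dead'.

Answer: alive

Derivation:
Simulating step by step:
Generation 0 (given above): 29 live cells
Generation 1: 46 live cells
..OOO.....
O...O..O..
...OOO.O..
.....OOO..
.......O..
.OO....OO.
OOO..OOOOO
O.OO..O.OO
.OO.OO.OOO
.OOO.O..OO
.........O
Generation 2: 57 live cells
..OOO.....
O.O.O.OO..
...OOO.OO.
.....OOOO.
.......O..
OOO....OOO
OOO..OOOOO
O.OO..O.OO
OOO.OO.OOO
.OOO.OOOOO
..O.....OO

Cell (2,7) at generation 2: 1 -> alive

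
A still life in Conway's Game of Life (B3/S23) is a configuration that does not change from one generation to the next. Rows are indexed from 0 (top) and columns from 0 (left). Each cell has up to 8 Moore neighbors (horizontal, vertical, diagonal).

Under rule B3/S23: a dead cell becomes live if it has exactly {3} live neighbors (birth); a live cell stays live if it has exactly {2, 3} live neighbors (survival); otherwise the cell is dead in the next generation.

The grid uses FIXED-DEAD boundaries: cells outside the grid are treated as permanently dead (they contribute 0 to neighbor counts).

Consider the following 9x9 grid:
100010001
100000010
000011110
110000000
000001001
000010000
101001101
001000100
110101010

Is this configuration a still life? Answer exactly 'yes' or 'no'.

Answer: no

Derivation:
Compute generation 1 and compare to generation 0 (given above):
Generation 1:
000000000
000010011
110001110
000010010
000000000
000010110
010101110
101110000
011000100
Cell (0,0) differs: gen0=1 vs gen1=0 -> NOT a still life.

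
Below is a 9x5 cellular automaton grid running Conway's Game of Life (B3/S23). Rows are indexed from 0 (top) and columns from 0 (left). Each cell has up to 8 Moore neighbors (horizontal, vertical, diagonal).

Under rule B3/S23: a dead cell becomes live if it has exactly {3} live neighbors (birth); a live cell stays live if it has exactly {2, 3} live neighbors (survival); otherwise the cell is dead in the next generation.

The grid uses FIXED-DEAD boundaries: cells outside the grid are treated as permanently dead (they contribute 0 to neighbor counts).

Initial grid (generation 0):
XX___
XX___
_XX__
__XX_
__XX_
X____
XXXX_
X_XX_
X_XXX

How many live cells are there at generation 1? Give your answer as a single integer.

Simulating step by step:
Generation 0 (given above): 22 live cells
Generation 1: 13 live cells
XX___
_____
X__X_
_____
_XXX_
X____
X__X_
X____
__X_X
Population at generation 1: 13

Answer: 13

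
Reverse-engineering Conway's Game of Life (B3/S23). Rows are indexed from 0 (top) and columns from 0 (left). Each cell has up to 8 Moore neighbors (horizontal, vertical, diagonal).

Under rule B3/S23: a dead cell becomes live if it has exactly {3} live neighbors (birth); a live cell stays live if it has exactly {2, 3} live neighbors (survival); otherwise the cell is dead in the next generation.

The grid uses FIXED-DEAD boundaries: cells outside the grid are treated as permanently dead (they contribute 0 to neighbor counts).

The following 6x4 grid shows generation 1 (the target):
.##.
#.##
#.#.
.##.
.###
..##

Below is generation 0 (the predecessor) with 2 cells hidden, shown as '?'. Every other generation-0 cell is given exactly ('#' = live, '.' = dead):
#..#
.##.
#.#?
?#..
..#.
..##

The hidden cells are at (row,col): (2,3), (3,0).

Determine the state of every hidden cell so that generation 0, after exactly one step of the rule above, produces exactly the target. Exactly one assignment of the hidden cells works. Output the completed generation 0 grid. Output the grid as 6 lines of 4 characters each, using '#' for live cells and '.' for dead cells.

Hidden generation-0 cells (in order): (2,3), (3,0).
A hidden cell only influences target cells in its own 3x3 neighborhood. Try each of the 2^2 = 4 assignments, step the completed generation 0 forward once under B3/S23, and compare with the target:
  (2,3)=. (3,0)=. -> step reproduces the target at every cell -> ACCEPT
  (2,3)=. (3,0)=# -> step gives (3,0)='#' but target has '.' -> reject
  (2,3)=# (3,0)=. -> step gives (1,2)='.' but target has '#' -> reject
  (2,3)=# (3,0)=# -> step gives (1,2)='.' but target has '#' -> reject
Unique solution: (2,3)=dead, (3,0)=dead.
Check: live-neighbor counts of every cell in the completed generation 0:
1331
3433
2532
2332
1333
0222
Applying B3/S23 to generation 0 with these counts gives:
.##.
#.##
#.#.
.##.
.###
..##
which matches the target exactly.

Answer: #..#
.##.
#.#.
.#..
..#.
..##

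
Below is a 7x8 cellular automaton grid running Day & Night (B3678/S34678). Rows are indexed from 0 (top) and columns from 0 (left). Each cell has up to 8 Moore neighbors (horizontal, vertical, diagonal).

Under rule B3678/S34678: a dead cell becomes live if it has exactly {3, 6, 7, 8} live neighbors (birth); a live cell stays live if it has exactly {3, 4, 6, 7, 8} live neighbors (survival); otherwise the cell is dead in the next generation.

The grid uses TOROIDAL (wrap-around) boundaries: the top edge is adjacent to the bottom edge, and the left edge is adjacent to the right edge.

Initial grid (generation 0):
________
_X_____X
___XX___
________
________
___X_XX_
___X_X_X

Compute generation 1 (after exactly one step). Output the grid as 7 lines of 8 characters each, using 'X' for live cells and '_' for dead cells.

Simulating step by step:
Generation 0 (given above): 10 live cells
Generation 1: 3 live cells
(generation 1 grid is the final answer)

Answer: X_____X_
________
________
________
________
______X_
________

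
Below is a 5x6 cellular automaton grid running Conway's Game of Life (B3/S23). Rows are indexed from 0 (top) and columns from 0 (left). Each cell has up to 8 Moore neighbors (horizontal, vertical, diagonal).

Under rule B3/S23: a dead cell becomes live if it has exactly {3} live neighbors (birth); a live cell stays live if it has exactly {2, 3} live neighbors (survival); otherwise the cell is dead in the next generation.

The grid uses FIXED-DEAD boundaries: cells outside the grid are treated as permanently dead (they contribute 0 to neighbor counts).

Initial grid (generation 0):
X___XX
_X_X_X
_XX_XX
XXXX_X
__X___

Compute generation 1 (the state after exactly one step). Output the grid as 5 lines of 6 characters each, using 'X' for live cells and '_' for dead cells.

Answer: ____XX
XX_X__
_____X
X____X
__XX__

Derivation:
Simulating step by step:
Generation 0 (given above): 16 live cells
Generation 1: 10 live cells
(generation 1 grid is the final answer)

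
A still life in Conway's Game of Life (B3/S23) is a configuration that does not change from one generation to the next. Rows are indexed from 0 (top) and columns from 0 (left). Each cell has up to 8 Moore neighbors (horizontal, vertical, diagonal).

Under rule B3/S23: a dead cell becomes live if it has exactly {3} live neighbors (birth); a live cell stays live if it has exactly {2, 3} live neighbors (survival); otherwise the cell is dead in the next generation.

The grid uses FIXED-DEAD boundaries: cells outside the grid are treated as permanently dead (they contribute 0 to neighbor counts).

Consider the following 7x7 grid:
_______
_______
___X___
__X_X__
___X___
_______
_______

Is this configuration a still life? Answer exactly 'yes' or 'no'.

Answer: yes

Derivation:
Compute generation 1 and compare to generation 0 (given above):
Generation 1:
_______
_______
___X___
__X_X__
___X___
_______
_______
The grids are IDENTICAL -> still life.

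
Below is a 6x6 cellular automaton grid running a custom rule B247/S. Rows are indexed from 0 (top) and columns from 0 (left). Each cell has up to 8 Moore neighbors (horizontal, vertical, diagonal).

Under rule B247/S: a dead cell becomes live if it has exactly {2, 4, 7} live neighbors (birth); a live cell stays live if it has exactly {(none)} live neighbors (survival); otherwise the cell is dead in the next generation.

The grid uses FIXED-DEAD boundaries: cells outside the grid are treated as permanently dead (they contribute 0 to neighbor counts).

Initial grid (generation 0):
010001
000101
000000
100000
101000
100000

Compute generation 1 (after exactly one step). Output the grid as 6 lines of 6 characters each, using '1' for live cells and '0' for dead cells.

Simulating step by step:
Generation 0 (given above): 8 live cells
Generation 1: 4 live cells
(generation 1 grid is the final answer)

Answer: 001000
001000
000010
000000
010000
000000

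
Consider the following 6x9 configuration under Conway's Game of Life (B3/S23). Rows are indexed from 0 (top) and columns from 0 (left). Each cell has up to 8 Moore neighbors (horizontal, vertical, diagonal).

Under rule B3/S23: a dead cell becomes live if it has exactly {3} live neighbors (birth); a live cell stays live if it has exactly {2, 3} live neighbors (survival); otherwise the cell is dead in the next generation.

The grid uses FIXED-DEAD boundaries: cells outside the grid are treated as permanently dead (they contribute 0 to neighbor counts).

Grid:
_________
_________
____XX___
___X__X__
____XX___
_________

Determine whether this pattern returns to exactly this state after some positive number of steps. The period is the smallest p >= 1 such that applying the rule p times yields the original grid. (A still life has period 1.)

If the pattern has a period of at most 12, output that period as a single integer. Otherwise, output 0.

Simulating and comparing each generation to the original:
Gen 0 (original, given above): 6 live cells
Gen 1: 6 live cells, MATCHES original -> period = 1

Answer: 1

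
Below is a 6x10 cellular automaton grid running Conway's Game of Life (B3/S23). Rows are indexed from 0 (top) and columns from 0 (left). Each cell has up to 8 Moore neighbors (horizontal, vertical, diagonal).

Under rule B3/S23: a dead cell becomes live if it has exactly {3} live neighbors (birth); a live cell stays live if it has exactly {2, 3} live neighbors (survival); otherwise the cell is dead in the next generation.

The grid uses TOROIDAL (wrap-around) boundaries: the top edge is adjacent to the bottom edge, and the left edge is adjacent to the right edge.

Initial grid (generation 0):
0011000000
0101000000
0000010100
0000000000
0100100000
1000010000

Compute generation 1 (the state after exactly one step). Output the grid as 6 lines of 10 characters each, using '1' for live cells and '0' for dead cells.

Answer: 0111100000
0001100000
0000000000
0000000000
0000000000
0111100000

Derivation:
Simulating step by step:
Generation 0 (given above): 10 live cells
Generation 1: 10 live cells
(generation 1 grid is the final answer)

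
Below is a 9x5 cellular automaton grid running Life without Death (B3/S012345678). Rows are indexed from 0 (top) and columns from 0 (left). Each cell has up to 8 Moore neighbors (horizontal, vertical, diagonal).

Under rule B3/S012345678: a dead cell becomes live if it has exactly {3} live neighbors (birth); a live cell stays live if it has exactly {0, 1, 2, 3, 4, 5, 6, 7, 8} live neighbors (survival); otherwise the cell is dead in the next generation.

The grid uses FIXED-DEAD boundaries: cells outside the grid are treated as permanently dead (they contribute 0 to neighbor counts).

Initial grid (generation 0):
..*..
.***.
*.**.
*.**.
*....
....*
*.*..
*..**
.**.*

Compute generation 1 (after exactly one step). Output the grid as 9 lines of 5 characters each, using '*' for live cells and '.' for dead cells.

Simulating step by step:
Generation 0 (given above): 20 live cells
Generation 1: 28 live cells
(generation 1 grid is the final answer)

Answer: .***.
.***.
*.***
*.**.
**.*.
.*..*
***.*
*..**
.**.*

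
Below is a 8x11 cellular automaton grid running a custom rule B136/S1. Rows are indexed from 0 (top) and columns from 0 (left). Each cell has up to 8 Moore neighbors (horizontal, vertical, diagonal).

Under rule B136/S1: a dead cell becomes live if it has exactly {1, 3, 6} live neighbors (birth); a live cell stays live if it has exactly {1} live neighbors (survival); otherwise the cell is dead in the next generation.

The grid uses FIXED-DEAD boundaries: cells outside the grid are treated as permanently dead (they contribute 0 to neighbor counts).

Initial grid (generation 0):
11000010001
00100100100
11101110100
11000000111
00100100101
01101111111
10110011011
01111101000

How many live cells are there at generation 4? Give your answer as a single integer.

Simulating step by step:
Generation 0 (given above): 45 live cells
Generation 1: 23 live cells
10011010100
01011000111
00010000000
00011010000
10011000000
00000000000
01001100100
00000000100
Generation 2: 42 live cells
10100101000
01000111001
11000110010
11100101000
01000111000
00010111110
10111110100
11110010100
Generation 3: 27 live cells
11110000011
00111000101
00011000110
00011000111
10000000001
01001000001
00000000001
00000000100
Generation 4: 31 live cells
10001101000
00000000010
01000101000
11000000000
10011001000
01110100010
11111101111
00000001001
Population at generation 4: 31

Answer: 31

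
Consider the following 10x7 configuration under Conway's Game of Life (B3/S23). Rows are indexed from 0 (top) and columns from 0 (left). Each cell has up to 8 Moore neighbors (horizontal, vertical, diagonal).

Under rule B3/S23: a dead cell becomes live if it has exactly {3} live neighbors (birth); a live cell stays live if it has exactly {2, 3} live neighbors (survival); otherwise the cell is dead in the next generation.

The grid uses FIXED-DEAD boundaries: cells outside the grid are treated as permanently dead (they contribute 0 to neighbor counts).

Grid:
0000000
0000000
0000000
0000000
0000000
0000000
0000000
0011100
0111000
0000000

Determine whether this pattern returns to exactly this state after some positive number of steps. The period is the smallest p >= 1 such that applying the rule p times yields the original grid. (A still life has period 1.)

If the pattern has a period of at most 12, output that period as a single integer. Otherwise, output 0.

Simulating and comparing each generation to the original:
Gen 0 (original, given above): 6 live cells
Gen 1: 6 live cells, differs from original
Gen 2: 6 live cells, MATCHES original -> period = 2

Answer: 2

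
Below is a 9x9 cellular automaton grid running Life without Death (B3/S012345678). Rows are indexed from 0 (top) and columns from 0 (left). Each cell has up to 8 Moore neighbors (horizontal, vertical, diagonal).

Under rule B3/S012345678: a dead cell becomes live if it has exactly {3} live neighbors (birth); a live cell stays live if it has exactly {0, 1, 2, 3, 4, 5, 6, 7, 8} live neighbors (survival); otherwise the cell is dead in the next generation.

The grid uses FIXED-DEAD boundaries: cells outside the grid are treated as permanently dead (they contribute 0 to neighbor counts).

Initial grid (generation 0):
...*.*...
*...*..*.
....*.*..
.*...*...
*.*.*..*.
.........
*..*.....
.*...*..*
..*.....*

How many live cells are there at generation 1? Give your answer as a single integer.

Simulating step by step:
Generation 0 (given above): 20 live cells
Generation 1: 30 live cells
...***...
*..**.**.
....*.*..
.*.****..
***.*..*.
.*.*.....
*..*.....
.**..*..*
..*.....*
Population at generation 1: 30

Answer: 30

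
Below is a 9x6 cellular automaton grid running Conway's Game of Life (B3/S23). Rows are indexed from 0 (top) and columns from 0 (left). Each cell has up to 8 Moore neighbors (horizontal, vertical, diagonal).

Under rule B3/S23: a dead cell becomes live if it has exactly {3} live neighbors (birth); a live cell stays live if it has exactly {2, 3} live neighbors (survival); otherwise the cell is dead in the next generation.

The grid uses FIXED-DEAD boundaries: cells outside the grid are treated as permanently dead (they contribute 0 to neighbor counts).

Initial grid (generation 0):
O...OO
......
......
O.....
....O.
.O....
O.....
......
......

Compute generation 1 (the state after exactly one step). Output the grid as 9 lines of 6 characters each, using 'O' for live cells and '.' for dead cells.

Answer: ......
......
......
......
......
......
......
......
......

Derivation:
Simulating step by step:
Generation 0 (given above): 7 live cells
Generation 1: 0 live cells
(generation 1 grid is the final answer)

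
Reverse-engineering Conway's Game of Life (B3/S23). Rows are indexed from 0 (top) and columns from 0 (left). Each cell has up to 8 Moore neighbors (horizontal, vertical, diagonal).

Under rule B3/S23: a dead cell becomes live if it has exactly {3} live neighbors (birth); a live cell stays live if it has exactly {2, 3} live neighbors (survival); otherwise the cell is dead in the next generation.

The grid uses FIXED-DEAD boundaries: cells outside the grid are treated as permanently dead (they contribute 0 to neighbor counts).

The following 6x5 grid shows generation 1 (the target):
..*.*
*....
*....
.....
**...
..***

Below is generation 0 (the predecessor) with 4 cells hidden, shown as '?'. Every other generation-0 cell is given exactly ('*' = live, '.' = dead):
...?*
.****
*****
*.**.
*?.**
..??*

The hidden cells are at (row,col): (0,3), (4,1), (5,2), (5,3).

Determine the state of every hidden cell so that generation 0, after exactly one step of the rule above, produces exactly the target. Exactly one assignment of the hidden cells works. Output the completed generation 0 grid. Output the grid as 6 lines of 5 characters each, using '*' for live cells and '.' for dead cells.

Hidden generation-0 cells (in order): (0,3), (4,1), (5,2), (5,3).
A hidden cell only influences target cells in its own 3x3 neighborhood. Try each of the 2^4 = 16 assignments, step the completed generation 0 forward once under B3/S23, and compare with the target:
  (0,3)=. (4,1)=. (5,2)=. (5,3)=. -> step gives (3,0)='*' but target has '.' -> reject
  (0,3)=. (4,1)=. (5,2)=. (5,3)=* -> step gives (3,0)='*' but target has '.' -> reject
  (0,3)=. (4,1)=. (5,2)=* (5,3)=. -> step gives (3,0)='*' but target has '.' -> reject
  (0,3)=. (4,1)=. (5,2)=* (5,3)=* -> step gives (3,0)='*' but target has '.' -> reject
  (0,3)=. (4,1)=* (5,2)=. (5,3)=. -> step gives (4,4)='*' but target has '.' -> reject
  (0,3)=. (4,1)=* (5,2)=. (5,3)=* -> step reproduces the target at every cell -> ACCEPT
  (0,3)=. (4,1)=* (5,2)=* (5,3)=. -> step gives (4,1)='.' but target has '*' -> reject
  (0,3)=. (4,1)=* (5,2)=* (5,3)=* -> step gives (4,1)='.' but target has '*' -> reject
  (0,3)=* (4,1)=. (5,2)=. (5,3)=. -> step gives (0,2)='.' but target has '*' -> reject
  (0,3)=* (4,1)=. (5,2)=. (5,3)=* -> step gives (0,2)='.' but target has '*' -> reject
  (0,3)=* (4,1)=. (5,2)=* (5,3)=. -> step gives (0,2)='.' but target has '*' -> reject
  (0,3)=* (4,1)=. (5,2)=* (5,3)=* -> step gives (0,2)='.' but target has '*' -> reject
  (0,3)=* (4,1)=* (5,2)=. (5,3)=. -> step gives (0,2)='.' but target has '*' -> reject
  (0,3)=* (4,1)=* (5,2)=. (5,3)=* -> step gives (0,2)='.' but target has '*' -> reject
  (0,3)=* (4,1)=* (5,2)=* (5,3)=. -> step gives (0,2)='.' but target has '*' -> reject
  (0,3)=* (4,1)=* (5,2)=* (5,3)=* -> step gives (0,2)='.' but target has '*' -> reject
Unique solution: (0,3)=dead, (4,1)=live, (5,2)=dead, (5,3)=live.
Check: live-neighbor counts of every cell in the completed generation 0:
12342
34564
36774
47665
23554
22333
Applying B3/S23 to generation 0 with these counts gives:
..*.*
*....
*....
.....
**...
..***
which matches the target exactly.

Answer: ....*
.****
*****
*.**.
**.**
...**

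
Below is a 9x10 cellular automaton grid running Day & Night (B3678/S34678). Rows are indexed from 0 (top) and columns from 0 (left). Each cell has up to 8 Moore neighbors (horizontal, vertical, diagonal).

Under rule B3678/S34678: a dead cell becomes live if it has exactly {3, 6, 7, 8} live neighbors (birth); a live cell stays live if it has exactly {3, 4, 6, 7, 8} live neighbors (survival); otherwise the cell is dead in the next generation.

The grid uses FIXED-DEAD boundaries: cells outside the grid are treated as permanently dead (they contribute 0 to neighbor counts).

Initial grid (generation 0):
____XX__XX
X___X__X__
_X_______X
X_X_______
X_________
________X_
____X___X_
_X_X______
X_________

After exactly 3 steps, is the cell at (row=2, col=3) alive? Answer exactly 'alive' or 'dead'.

Simulating step by step:
Generation 0 (given above): 18 live cells
Generation 1: 5 live cells
__________
_____X___X
XX________
__________
_X________
__________
__________
__________
__________
Generation 2: 2 live cells
__________
__________
__________
XX________
__________
__________
__________
__________
__________
Generation 3: 0 live cells
__________
__________
__________
__________
__________
__________
__________
__________
__________

Cell (2,3) at generation 3: 0 -> dead

Answer: dead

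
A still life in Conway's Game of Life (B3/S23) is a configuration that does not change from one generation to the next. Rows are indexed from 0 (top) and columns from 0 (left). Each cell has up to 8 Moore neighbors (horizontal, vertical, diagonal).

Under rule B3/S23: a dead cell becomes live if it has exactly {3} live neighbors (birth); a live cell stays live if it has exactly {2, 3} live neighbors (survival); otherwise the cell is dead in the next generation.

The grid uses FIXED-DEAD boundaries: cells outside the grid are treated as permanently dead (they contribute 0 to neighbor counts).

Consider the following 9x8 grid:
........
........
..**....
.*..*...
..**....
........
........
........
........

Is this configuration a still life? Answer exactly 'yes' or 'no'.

Compute generation 1 and compare to generation 0 (given above):
Generation 1:
........
........
..**....
.*..*...
..**....
........
........
........
........
The grids are IDENTICAL -> still life.

Answer: yes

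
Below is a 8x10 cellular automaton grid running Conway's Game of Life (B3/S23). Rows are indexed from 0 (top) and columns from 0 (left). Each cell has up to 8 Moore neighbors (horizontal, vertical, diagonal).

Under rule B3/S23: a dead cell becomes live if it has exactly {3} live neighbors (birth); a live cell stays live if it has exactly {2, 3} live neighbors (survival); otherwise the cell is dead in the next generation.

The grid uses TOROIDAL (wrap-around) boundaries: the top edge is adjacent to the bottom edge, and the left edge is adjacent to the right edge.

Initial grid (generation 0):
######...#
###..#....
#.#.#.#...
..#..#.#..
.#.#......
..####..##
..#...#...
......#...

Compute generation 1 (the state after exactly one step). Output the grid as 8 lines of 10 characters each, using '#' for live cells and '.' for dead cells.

Answer: ...####..#
......#...
#.#.#.#...
..#.###...
.#...##.#.
.#..##....
..#.#.##..
#...#.#...

Derivation:
Simulating step by step:
Generation 0 (given above): 29 live cells
Generation 1: 28 live cells
(generation 1 grid is the final answer)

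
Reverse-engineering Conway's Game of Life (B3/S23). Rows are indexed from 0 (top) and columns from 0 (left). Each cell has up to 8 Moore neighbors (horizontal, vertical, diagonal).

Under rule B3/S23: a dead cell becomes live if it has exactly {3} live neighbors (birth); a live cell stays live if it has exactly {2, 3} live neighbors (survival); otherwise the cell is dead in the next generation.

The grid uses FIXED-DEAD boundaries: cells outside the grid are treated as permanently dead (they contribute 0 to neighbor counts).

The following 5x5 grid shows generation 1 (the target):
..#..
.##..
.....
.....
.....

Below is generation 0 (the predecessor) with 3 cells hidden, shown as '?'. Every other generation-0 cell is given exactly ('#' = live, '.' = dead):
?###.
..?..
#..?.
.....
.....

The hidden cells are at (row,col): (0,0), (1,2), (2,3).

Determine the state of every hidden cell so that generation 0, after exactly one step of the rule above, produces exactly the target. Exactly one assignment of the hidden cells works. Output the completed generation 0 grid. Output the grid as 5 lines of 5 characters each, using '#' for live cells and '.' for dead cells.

Hidden generation-0 cells (in order): (0,0), (1,2), (2,3).
A hidden cell only influences target cells in its own 3x3 neighborhood. Try each of the 2^3 = 8 assignments, step the completed generation 0 forward once under B3/S23, and compare with the target:
  (0,0)=. (1,2)=. (2,3)=. -> step reproduces the target at every cell -> ACCEPT
  (0,0)=. (1,2)=. (2,3)=# -> step gives (1,2)='.' but target has '#' -> reject
  (0,0)=. (1,2)=# (2,3)=. -> step gives (0,1)='#' but target has '.' -> reject
  (0,0)=. (1,2)=# (2,3)=# -> step gives (0,1)='#' but target has '.' -> reject
  (0,0)=# (1,2)=. (2,3)=. -> step gives (0,1)='#' but target has '.' -> reject
  (0,0)=# (1,2)=. (2,3)=# -> step gives (0,1)='#' but target has '.' -> reject
  (0,0)=# (1,2)=# (2,3)=. -> step gives (0,1)='#' but target has '.' -> reject
  (0,0)=# (1,2)=# (2,3)=# -> step gives (0,1)='#' but target has '.' -> reject
Unique solution: (0,0)=dead, (1,2)=dead, (2,3)=dead.
Check: live-neighbor counts of every cell in the completed generation 0:
11211
23321
01000
11000
00000
Applying B3/S23 to generation 0 with these counts gives:
..#..
.##..
.....
.....
.....
which matches the target exactly.

Answer: .###.
.....
#....
.....
.....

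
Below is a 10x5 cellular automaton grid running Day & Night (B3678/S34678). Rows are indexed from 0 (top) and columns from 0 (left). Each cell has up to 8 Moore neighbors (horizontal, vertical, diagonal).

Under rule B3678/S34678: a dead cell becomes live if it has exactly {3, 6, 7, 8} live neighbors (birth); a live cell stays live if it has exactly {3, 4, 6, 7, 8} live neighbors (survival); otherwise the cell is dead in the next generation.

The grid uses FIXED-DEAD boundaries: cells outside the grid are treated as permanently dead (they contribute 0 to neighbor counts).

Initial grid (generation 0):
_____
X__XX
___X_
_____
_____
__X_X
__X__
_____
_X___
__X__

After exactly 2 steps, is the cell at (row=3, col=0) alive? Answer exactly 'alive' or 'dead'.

Simulating step by step:
Generation 0 (given above): 9 live cells
Generation 1: 3 live cells
_____
_____
____X
_____
_____
___X_
___X_
_____
_____
_____
Generation 2: 0 live cells
_____
_____
_____
_____
_____
_____
_____
_____
_____
_____

Cell (3,0) at generation 2: 0 -> dead

Answer: dead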